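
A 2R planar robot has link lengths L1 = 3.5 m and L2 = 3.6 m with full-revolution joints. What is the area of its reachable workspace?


r_max = L1 + L2 = 7.1 m
r_min = |L1 - L2| = 0.1 m
Area = pi*(r_max^2 - r_min^2)
= pi*(50.41 - 0.01)
= pi * 50.4
= 158.3363 m^2


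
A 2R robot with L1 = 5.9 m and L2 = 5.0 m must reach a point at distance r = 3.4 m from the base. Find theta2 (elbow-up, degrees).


cos(theta2) = (r^2 - L1^2 - L2^2) / (2*L1*L2)
cos(theta2) = (11.56 - 34.81 - 25.0) / 59.0
cos(theta2) = -0.817797
theta2 = 144.8648 degrees


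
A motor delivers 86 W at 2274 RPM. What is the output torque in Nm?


omega = 2274 * 2*pi/60 = 238.1327 rad/s
tau = P / omega = 86 / 238.1327
= 0.3611 Nm


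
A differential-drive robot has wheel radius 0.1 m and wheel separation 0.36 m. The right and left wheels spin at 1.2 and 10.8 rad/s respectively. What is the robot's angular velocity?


vR = r*wR = 0.1*1.2 = 0.12 m/s
vL = r*wL = 0.1*10.8 = 1.08 m/s
v = (vR+vL)/2 = 0.6 m/s
omega = (vR-vL)/L = -2.6667 rad/s
angular velocity = -2.6667 rad/s


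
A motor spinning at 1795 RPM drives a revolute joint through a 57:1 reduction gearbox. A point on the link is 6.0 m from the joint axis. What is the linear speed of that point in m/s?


omega_motor = 1795 * 2*pi/60 = 187.972 rad/s
omega_joint = omega_motor / 57 = 3.2978 rad/s
v = omega_joint * r = 3.2978 * 6.0
= 19.7865 m/s


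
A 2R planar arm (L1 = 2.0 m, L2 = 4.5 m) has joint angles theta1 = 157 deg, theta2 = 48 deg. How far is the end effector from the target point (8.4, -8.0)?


End effector via forward kinematics:
x = L1*cos(t1) + L2*cos(t1+t2) = -5.9194
y = L1*sin(t1) + L2*sin(t1+t2) = -1.1203
Distance to target:
d = sqrt((8.4 - -5.9194)^2 + (-8.0 - -1.1203)^2)
= sqrt(205.0451 + 47.33)
= 15.8863 m


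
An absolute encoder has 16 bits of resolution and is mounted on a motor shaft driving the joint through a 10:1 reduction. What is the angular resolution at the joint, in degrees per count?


counts = 2^16 = 65536
effective counts at joint = 65536 * 10 = 655360
resolution = 360 / 655360
= 5.4932e-04 deg/count


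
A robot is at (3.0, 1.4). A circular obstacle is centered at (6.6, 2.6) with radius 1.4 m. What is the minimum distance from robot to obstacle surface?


center_dist = sqrt((3.0-6.6)^2 + (1.4-2.6)^2)
= sqrt(12.96 + 1.44)
= 3.7947
min_dist = center_dist - radius = 3.7947 - 1.4 = 2.3947 m


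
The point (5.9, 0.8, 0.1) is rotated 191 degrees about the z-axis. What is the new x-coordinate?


Rotation about z-axis: x' = x*cos(theta) - y*sin(theta)
= 5.9 * -0.9816 - 0.8 * -0.1908
= -5.639


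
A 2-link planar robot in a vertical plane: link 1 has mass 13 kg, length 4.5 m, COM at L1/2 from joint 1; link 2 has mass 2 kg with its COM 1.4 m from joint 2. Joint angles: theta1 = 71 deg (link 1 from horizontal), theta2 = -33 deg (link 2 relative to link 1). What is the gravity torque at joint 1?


Horizontal distance from joint 1 to link-1 COM:
  x_c1 = (L1/2)*cos(t1) = 2.25 * 0.3256 = 0.7325 m
Horizontal distance from joint 1 to link-2 COM:
  x_c2 = L1*cos(t1) + Lc2*cos(t1+t2)
       = 4.5*0.3256 + 1.4*0.788 = 2.5683 m
tau1 = m1*g*x_c1 + m2*g*x_c2
     = 13*9.81*0.7325 + 2*9.81*2.5683
     = 93.4193 + 50.3895
     = 143.8088 Nm


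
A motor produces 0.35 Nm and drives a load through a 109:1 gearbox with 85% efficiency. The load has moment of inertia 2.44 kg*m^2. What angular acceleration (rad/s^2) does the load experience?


tau_out = tau_motor * N * eta
= 0.35 * 109 * 0.85 = 32.4275 Nm
alpha = tau_out / I = 32.4275 / 2.44
= 13.29 rad/s^2


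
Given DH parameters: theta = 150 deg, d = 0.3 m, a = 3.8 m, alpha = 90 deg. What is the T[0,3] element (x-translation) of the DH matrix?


T[0,3] = a * cos(theta)
= 3.8 * cos(150 deg)
= 3.8 * -0.866
= -3.2909


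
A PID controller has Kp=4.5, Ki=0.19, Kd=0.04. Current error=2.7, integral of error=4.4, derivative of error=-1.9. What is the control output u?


u = Kp*e + Ki*int(e) + Kd*de/dt
= 4.5*2.7 + 0.19*4.4 + 0.04*(-1.9)
= 12.15 + 0.836 + -0.076
= 12.91


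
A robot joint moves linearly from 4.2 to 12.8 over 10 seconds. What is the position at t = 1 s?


s = t/T = 1/10 = 0.1
p(t) = p0 + (pf-p0)*s
= 4.2 + (12.8 - 4.2) * 0.1
= 5.06


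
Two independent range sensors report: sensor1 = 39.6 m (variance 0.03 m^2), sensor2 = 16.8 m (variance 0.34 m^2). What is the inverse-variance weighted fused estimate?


w1 = (1/var1) / (1/var1 + 1/var2)
   = 33.3333 / (33.3333 + 2.9412) = 0.9189
w2 = 1 - w1 = 0.0811
fused = w1*s1 + w2*s2 = 36.3892 + 1.3622
= 37.7514 m


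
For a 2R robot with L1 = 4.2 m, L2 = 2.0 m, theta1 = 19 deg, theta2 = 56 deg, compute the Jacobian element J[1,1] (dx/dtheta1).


J[1,1] = -L1*sin(t1) - L2*sin(t1+t2)
= -4.2*sin(19) - 2.0*sin(75)
= -3.2992


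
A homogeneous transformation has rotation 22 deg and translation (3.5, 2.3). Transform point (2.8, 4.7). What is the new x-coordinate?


x' = cos(theta)*px - sin(theta)*py + tx
= 0.9272*2.8 - 0.3746*4.7 + 3.5
= 4.3355


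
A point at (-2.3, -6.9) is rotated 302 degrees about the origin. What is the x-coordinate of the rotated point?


x' = x*cos(theta) - y*sin(theta)
cos(302 deg) = 0.5299, sin(302 deg) = -0.848
x' = -2.3 * 0.5299 - -6.9 * -0.848
= -1.2188 - 5.8515
= -7.0703


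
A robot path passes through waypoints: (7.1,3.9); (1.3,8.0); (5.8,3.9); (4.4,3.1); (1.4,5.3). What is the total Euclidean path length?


Segment lengths:
  seg1 = sqrt((-5.8)^2 + (4.1)^2) = 7.1028
  seg2 = sqrt((4.5)^2 + (-4.1)^2) = 6.0877
  seg3 = sqrt((-1.4)^2 + (-0.8)^2) = 1.6125
  seg4 = sqrt((-3.0)^2 + (2.2)^2) = 3.7202
Total = 18.5232


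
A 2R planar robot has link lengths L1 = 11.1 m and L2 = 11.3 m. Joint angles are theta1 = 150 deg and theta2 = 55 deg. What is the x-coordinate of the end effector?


Convert angles to radians: theta1 = 2.618, theta2 = 0.9599
x = L1*cos(theta1) + L2*cos(theta1+theta2)
x = -9.6129 + -10.2413
x = -19.8542


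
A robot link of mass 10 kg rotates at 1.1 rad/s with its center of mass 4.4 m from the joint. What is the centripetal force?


F = m * omega^2 * r
= 10 * 1.1^2 * 4.4
= 10 * 1.21 * 4.4
= 53.24 N


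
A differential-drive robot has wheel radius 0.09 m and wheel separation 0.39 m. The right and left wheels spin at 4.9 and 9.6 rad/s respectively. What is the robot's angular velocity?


vR = r*wR = 0.09*4.9 = 0.441 m/s
vL = r*wL = 0.09*9.6 = 0.864 m/s
v = (vR+vL)/2 = 0.6525 m/s
omega = (vR-vL)/L = -1.0846 rad/s
angular velocity = -1.0846 rad/s


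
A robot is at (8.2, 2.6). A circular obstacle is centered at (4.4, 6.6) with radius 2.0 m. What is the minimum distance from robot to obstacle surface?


center_dist = sqrt((8.2-4.4)^2 + (2.6-6.6)^2)
= sqrt(14.44 + 16.0)
= 5.5172
min_dist = center_dist - radius = 5.5172 - 2.0 = 3.5172 m


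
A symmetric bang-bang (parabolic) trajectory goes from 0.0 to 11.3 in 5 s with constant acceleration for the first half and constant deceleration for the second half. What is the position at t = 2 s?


Symmetric rest-to-rest: each phase covers (pf-p0)/2 in time T/2. 0.5*a*(T/2)^2 = (pf-p0)/2 => a = 4*(pf-p0)/T^2
a = 4*(11.3-0.0)/5^2 = 1.808
t = 2 is in the acceleration phase (t <= T/2).
p = p0 + 0.5*a*t^2 = 0.0 + 0.5*1.808*2^2
= 3.616


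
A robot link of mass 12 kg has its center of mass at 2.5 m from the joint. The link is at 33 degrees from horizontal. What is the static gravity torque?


tau = m*g*L*cos(angle)
= 12 * 9.81 * 2.5 * cos(33 deg)
= 12 * 9.81 * 2.5 * 0.8387
= 246.8207 Nm


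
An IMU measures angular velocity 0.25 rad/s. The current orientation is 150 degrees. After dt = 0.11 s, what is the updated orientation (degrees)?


delta_theta = w * dt = 0.25 * 0.11 = 0.0275 rad
= 1.5756 deg
theta_new = 150 + 1.5756 = 151.5756 deg


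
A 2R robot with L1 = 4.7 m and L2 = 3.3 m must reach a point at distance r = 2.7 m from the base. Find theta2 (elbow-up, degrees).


cos(theta2) = (r^2 - L1^2 - L2^2) / (2*L1*L2)
cos(theta2) = (7.29 - 22.09 - 10.89) / 31.02
cos(theta2) = -0.828175
theta2 = 145.9118 degrees


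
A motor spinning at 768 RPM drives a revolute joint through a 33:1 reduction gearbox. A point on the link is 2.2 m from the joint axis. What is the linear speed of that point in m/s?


omega_motor = 768 * 2*pi/60 = 80.4248 rad/s
omega_joint = omega_motor / 33 = 2.4371 rad/s
v = omega_joint * r = 2.4371 * 2.2
= 5.3617 m/s


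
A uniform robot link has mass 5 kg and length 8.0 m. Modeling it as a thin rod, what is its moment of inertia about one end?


I = (1/3) * m * L^2
= (1/3) * 5 * 8.0^2
= 0.333333 * 5 * 64.0
= 106.6667 kg*m^2


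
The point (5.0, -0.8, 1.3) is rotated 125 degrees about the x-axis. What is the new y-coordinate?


Rotation about x-axis: y' = y*cos(theta) - z*sin(theta)
= -0.8 * -0.5736 - 1.3 * 0.8192
= -0.606


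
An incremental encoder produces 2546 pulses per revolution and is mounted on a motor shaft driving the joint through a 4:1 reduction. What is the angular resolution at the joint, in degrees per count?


counts per rev = 2546
effective counts at joint = 2546 * 4 = 10184
resolution = 360 / 10184
= 0.0353 deg/count


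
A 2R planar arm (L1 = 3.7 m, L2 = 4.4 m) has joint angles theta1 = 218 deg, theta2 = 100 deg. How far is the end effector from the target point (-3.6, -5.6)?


End effector via forward kinematics:
x = L1*cos(t1) + L2*cos(t1+t2) = 0.3542
y = L1*sin(t1) + L2*sin(t1+t2) = -5.2221
Distance to target:
d = sqrt((-3.6 - 0.3542)^2 + (-5.6 - -5.2221)^2)
= sqrt(15.6357 + 0.1428)
= 3.9722 m


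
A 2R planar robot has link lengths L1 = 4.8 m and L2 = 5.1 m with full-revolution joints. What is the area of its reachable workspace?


r_max = L1 + L2 = 9.9 m
r_min = |L1 - L2| = 0.3 m
Area = pi*(r_max^2 - r_min^2)
= pi*(98.01 - 0.09)
= pi * 97.92
= 307.6248 m^2


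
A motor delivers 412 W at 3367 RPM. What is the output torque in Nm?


omega = 3367 * 2*pi/60 = 352.5914 rad/s
tau = P / omega = 412 / 352.5914
= 1.1685 Nm


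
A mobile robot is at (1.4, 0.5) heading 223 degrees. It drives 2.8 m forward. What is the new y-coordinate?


y_new = y0 + d*sin(theta)
= 0.5 + 2.8*sin(223)
= 0.5 + -1.9096
= -1.4096


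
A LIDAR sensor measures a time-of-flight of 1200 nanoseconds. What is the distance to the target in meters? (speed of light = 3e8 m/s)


tof = 1200 ns = 1.2e-06 s
dist = c * tof / 2
= 3e8 * 1.2e-06 / 2
= 180.0 m


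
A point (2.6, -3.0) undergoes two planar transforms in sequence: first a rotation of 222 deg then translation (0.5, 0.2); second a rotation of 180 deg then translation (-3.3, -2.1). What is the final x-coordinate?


After transform 1:
x1 = cos(222)*2.6 - sin(222)*-3.0 + 0.5 = -3.4396
y1 = sin(222)*2.6 + cos(222)*-3.0 + 0.2 = 0.6897
After transform 2:
x2 = cos(180)*-3.4396 - sin(180)*0.6897 + -3.3
= 0.1396


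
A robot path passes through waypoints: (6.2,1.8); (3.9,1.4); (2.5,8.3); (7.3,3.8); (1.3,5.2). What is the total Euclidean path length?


Segment lengths:
  seg1 = sqrt((-2.3)^2 + (-0.4)^2) = 2.3345
  seg2 = sqrt((-1.4)^2 + (6.9)^2) = 7.0406
  seg3 = sqrt((4.8)^2 + (-4.5)^2) = 6.5795
  seg4 = sqrt((-6.0)^2 + (1.4)^2) = 6.1612
Total = 22.1158


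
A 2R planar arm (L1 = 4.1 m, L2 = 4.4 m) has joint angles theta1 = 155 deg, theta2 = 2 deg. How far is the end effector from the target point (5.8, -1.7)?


End effector via forward kinematics:
x = L1*cos(t1) + L2*cos(t1+t2) = -7.7661
y = L1*sin(t1) + L2*sin(t1+t2) = 3.452
Distance to target:
d = sqrt((5.8 - -7.7661)^2 + (-1.7 - 3.452)^2)
= sqrt(184.0386 + 26.5426)
= 14.5114 m


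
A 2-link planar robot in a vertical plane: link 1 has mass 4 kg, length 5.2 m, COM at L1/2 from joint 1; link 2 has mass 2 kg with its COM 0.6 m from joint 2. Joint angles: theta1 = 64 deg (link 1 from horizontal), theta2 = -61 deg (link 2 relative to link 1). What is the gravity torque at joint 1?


Horizontal distance from joint 1 to link-1 COM:
  x_c1 = (L1/2)*cos(t1) = 2.6 * 0.4384 = 1.1398 m
Horizontal distance from joint 1 to link-2 COM:
  x_c2 = L1*cos(t1) + Lc2*cos(t1+t2)
       = 5.2*0.4384 + 0.6*0.9986 = 2.8787 m
tau1 = m1*g*x_c1 + m2*g*x_c2
     = 4*9.81*1.1398 + 2*9.81*2.8787
     = 44.7244 + 56.4802
     = 101.2046 Nm


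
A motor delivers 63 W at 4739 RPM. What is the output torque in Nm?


omega = 4739 * 2*pi/60 = 496.2669 rad/s
tau = P / omega = 63 / 496.2669
= 0.1269 Nm


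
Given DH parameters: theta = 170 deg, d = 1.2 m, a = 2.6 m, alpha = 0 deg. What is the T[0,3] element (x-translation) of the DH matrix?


T[0,3] = a * cos(theta)
= 2.6 * cos(170 deg)
= 2.6 * -0.9848
= -2.5605


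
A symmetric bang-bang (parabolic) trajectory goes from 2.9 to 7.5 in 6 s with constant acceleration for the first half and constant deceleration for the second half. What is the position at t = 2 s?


Symmetric rest-to-rest: each phase covers (pf-p0)/2 in time T/2. 0.5*a*(T/2)^2 = (pf-p0)/2 => a = 4*(pf-p0)/T^2
a = 4*(7.5-2.9)/6^2 = 0.5111
t = 2 is in the acceleration phase (t <= T/2).
p = p0 + 0.5*a*t^2 = 2.9 + 0.5*0.5111*2^2
= 3.9222


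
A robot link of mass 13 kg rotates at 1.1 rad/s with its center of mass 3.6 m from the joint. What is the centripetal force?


F = m * omega^2 * r
= 13 * 1.1^2 * 3.6
= 13 * 1.21 * 3.6
= 56.628 N


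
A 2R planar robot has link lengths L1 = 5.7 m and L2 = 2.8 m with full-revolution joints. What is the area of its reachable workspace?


r_max = L1 + L2 = 8.5 m
r_min = |L1 - L2| = 2.9 m
Area = pi*(r_max^2 - r_min^2)
= pi*(72.25 - 8.41)
= pi * 63.84
= 200.5593 m^2


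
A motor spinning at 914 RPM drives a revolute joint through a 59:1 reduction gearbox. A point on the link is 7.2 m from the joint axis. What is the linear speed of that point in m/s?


omega_motor = 914 * 2*pi/60 = 95.7139 rad/s
omega_joint = omega_motor / 59 = 1.6223 rad/s
v = omega_joint * r = 1.6223 * 7.2
= 11.6803 m/s


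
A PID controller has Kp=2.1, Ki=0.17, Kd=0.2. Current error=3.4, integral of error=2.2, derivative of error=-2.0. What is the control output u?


u = Kp*e + Ki*int(e) + Kd*de/dt
= 2.1*3.4 + 0.17*2.2 + 0.2*(-2.0)
= 7.14 + 0.374 + -0.4
= 7.114


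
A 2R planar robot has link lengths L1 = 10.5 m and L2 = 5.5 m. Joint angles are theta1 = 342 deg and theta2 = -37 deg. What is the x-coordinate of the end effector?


Convert angles to radians: theta1 = 5.969, theta2 = -0.6458
x = L1*cos(theta1) + L2*cos(theta1+theta2)
x = 9.9861 + 3.1547
x = 13.1408


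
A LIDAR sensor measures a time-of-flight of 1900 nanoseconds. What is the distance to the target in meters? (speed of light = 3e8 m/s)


tof = 1900 ns = 1.9e-06 s
dist = c * tof / 2
= 3e8 * 1.9e-06 / 2
= 285.0 m


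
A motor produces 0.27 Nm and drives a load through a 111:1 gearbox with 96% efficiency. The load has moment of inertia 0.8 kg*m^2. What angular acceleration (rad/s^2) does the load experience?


tau_out = tau_motor * N * eta
= 0.27 * 111 * 0.96 = 28.7712 Nm
alpha = tau_out / I = 28.7712 / 0.8
= 35.964 rad/s^2


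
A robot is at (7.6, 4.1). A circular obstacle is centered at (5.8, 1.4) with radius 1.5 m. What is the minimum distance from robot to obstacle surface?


center_dist = sqrt((7.6-5.8)^2 + (4.1-1.4)^2)
= sqrt(3.24 + 7.29)
= 3.245
min_dist = center_dist - radius = 3.245 - 1.5 = 1.745 m


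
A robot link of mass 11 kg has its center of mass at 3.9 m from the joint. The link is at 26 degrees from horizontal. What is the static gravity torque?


tau = m*g*L*cos(angle)
= 11 * 9.81 * 3.9 * cos(26 deg)
= 11 * 9.81 * 3.9 * 0.8988
= 378.2566 Nm


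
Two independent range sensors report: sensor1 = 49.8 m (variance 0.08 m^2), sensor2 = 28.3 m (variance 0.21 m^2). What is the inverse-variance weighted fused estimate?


w1 = (1/var1) / (1/var1 + 1/var2)
   = 12.5 / (12.5 + 4.7619) = 0.7241
w2 = 1 - w1 = 0.2759
fused = w1*s1 + w2*s2 = 36.0621 + 7.8069
= 43.869 m


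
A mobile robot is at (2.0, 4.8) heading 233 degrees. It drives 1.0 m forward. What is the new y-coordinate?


y_new = y0 + d*sin(theta)
= 4.8 + 1.0*sin(233)
= 4.8 + -0.7986
= 4.0014


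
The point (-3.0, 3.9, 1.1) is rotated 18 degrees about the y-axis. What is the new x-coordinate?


Rotation about y-axis: x' = x*cos(theta) + z*sin(theta)
= -3.0 * 0.9511 + 1.1 * 0.309
= -2.5133


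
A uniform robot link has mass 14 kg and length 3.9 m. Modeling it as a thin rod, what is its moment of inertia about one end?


I = (1/3) * m * L^2
= (1/3) * 14 * 3.9^2
= 0.333333 * 14 * 15.21
= 70.98 kg*m^2


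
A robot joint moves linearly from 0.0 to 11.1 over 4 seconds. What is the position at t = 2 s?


s = t/T = 2/4 = 0.5
p(t) = p0 + (pf-p0)*s
= 0.0 + (11.1 - 0.0) * 0.5
= 5.55


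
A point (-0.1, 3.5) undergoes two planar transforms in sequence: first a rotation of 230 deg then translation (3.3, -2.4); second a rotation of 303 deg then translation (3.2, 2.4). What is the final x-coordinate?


After transform 1:
x1 = cos(230)*-0.1 - sin(230)*3.5 + 3.3 = 6.0454
y1 = sin(230)*-0.1 + cos(230)*3.5 + -2.4 = -4.5732
After transform 2:
x2 = cos(303)*6.0454 - sin(303)*-4.5732 + 3.2
= 2.6572


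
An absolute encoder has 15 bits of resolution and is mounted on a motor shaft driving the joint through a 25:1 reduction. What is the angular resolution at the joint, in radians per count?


counts = 2^15 = 32768
effective counts at joint = 32768 * 25 = 819200
resolution = 2*pi / 819200
= 7.6699e-06 rad/count


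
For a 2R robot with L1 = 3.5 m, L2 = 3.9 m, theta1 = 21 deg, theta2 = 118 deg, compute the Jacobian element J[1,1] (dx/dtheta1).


J[1,1] = -L1*sin(t1) - L2*sin(t1+t2)
= -3.5*sin(21) - 3.9*sin(139)
= -3.8129


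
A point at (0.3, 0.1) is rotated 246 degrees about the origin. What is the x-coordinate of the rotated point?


x' = x*cos(theta) - y*sin(theta)
cos(246 deg) = -0.4067, sin(246 deg) = -0.9135
x' = 0.3 * -0.4067 - 0.1 * -0.9135
= -0.122 - -0.0914
= -0.0307


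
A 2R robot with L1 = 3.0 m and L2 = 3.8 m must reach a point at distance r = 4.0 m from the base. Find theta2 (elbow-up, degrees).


cos(theta2) = (r^2 - L1^2 - L2^2) / (2*L1*L2)
cos(theta2) = (16.0 - 9.0 - 14.44) / 22.8
cos(theta2) = -0.326316
theta2 = 109.0453 degrees


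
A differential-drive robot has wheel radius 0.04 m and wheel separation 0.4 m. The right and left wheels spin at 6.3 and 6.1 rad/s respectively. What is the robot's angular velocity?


vR = r*wR = 0.04*6.3 = 0.252 m/s
vL = r*wL = 0.04*6.1 = 0.244 m/s
v = (vR+vL)/2 = 0.248 m/s
omega = (vR-vL)/L = 0.02 rad/s
angular velocity = 0.02 rad/s


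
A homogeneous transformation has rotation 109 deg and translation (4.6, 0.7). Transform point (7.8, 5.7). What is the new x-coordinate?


x' = cos(theta)*px - sin(theta)*py + tx
= -0.3256*7.8 - 0.9455*5.7 + 4.6
= -3.3289


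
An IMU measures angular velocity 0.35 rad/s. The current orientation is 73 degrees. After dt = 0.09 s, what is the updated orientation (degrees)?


delta_theta = w * dt = 0.35 * 0.09 = 0.0315 rad
= 1.8048 deg
theta_new = 73 + 1.8048 = 74.8048 deg


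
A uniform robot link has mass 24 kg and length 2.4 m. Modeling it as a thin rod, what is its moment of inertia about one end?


I = (1/3) * m * L^2
= (1/3) * 24 * 2.4^2
= 0.333333 * 24 * 5.76
= 46.08 kg*m^2


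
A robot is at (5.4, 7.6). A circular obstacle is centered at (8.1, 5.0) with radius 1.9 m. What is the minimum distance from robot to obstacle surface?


center_dist = sqrt((5.4-8.1)^2 + (7.6-5.0)^2)
= sqrt(7.29 + 6.76)
= 3.7483
min_dist = center_dist - radius = 3.7483 - 1.9 = 1.8483 m


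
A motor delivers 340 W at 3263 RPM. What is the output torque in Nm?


omega = 3263 * 2*pi/60 = 341.7006 rad/s
tau = P / omega = 340 / 341.7006
= 0.995 Nm


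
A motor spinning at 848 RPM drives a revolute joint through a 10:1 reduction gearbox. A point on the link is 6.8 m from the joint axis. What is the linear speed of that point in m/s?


omega_motor = 848 * 2*pi/60 = 88.8024 rad/s
omega_joint = omega_motor / 10 = 8.8802 rad/s
v = omega_joint * r = 8.8802 * 6.8
= 60.3856 m/s


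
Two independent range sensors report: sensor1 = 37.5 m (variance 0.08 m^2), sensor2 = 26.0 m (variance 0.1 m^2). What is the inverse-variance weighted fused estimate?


w1 = (1/var1) / (1/var1 + 1/var2)
   = 12.5 / (12.5 + 10.0) = 0.5556
w2 = 1 - w1 = 0.4444
fused = w1*s1 + w2*s2 = 20.8333 + 11.5556
= 32.3889 m


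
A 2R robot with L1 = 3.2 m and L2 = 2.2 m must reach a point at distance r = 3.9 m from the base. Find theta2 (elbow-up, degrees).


cos(theta2) = (r^2 - L1^2 - L2^2) / (2*L1*L2)
cos(theta2) = (15.21 - 10.24 - 4.84) / 14.08
cos(theta2) = 0.009233
theta2 = 89.471 degrees


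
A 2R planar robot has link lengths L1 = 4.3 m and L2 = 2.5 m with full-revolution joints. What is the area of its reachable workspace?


r_max = L1 + L2 = 6.8 m
r_min = |L1 - L2| = 1.8 m
Area = pi*(r_max^2 - r_min^2)
= pi*(46.24 - 3.24)
= pi * 43.0
= 135.0885 m^2


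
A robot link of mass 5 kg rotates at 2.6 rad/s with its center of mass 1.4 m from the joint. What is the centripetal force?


F = m * omega^2 * r
= 5 * 2.6^2 * 1.4
= 5 * 6.76 * 1.4
= 47.32 N


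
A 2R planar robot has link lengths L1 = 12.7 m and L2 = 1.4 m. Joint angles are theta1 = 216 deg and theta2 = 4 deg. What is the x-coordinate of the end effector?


Convert angles to radians: theta1 = 3.7699, theta2 = 0.0698
x = L1*cos(theta1) + L2*cos(theta1+theta2)
x = -10.2745 + -1.0725
x = -11.347


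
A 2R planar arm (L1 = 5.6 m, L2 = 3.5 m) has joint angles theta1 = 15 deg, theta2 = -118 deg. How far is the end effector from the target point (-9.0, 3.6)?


End effector via forward kinematics:
x = L1*cos(t1) + L2*cos(t1+t2) = 4.6219
y = L1*sin(t1) + L2*sin(t1+t2) = -1.9609
Distance to target:
d = sqrt((-9.0 - 4.6219)^2 + (3.6 - -1.9609)^2)
= sqrt(185.555 + 30.9237)
= 14.7132 m


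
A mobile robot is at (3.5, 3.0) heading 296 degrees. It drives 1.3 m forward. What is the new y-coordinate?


y_new = y0 + d*sin(theta)
= 3.0 + 1.3*sin(296)
= 3.0 + -1.1684
= 1.8316


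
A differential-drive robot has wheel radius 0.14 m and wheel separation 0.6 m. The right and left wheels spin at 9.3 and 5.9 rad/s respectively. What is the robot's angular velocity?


vR = r*wR = 0.14*9.3 = 1.302 m/s
vL = r*wL = 0.14*5.9 = 0.826 m/s
v = (vR+vL)/2 = 1.064 m/s
omega = (vR-vL)/L = 0.7933 rad/s
angular velocity = 0.7933 rad/s


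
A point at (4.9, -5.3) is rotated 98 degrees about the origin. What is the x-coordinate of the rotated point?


x' = x*cos(theta) - y*sin(theta)
cos(98 deg) = -0.1392, sin(98 deg) = 0.9903
x' = 4.9 * -0.1392 - -5.3 * 0.9903
= -0.6819 - -5.2484
= 4.5665


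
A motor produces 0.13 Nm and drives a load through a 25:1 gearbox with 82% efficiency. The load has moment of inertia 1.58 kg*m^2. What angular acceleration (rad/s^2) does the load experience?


tau_out = tau_motor * N * eta
= 0.13 * 25 * 0.82 = 2.665 Nm
alpha = tau_out / I = 2.665 / 1.58
= 1.6867 rad/s^2


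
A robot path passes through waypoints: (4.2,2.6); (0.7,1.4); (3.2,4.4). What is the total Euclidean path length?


Segment lengths:
  seg1 = sqrt((-3.5)^2 + (-1.2)^2) = 3.7
  seg2 = sqrt((2.5)^2 + (3.0)^2) = 3.9051
Total = 7.6051


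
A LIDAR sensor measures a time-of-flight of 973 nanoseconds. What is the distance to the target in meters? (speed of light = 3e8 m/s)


tof = 973 ns = 9.73e-07 s
dist = c * tof / 2
= 3e8 * 9.73e-07 / 2
= 145.95 m


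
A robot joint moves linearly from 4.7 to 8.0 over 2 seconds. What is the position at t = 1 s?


s = t/T = 1/2 = 0.5
p(t) = p0 + (pf-p0)*s
= 4.7 + (8.0 - 4.7) * 0.5
= 6.35


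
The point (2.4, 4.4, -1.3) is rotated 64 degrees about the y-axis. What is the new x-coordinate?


Rotation about y-axis: x' = x*cos(theta) + z*sin(theta)
= 2.4 * 0.4384 + -1.3 * 0.8988
= -0.1163


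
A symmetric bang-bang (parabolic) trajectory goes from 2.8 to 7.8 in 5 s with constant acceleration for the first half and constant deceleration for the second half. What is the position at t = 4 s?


Symmetric rest-to-rest: each phase covers (pf-p0)/2 in time T/2. 0.5*a*(T/2)^2 = (pf-p0)/2 => a = 4*(pf-p0)/T^2
a = 4*(7.8-2.8)/5^2 = 0.8
t = 4 is in the deceleration phase (t > T/2).
p = pf - 0.5*a*(T-t)^2 = 7.8 - 0.5*0.8*1^2
= 7.4


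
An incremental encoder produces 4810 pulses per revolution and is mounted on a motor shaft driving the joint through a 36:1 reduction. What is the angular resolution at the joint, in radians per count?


counts per rev = 4810
effective counts at joint = 4810 * 36 = 173160
resolution = 2*pi / 173160
= 3.6285e-05 rad/count


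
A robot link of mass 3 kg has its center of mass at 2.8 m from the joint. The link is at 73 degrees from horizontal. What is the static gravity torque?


tau = m*g*L*cos(angle)
= 3 * 9.81 * 2.8 * cos(73 deg)
= 3 * 9.81 * 2.8 * 0.2924
= 24.0926 Nm


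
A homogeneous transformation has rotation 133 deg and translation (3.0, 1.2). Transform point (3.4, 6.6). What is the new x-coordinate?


x' = cos(theta)*px - sin(theta)*py + tx
= -0.682*3.4 - 0.7314*6.6 + 3.0
= -4.1457


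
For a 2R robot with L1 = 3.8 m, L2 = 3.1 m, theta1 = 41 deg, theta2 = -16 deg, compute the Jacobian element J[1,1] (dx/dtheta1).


J[1,1] = -L1*sin(t1) - L2*sin(t1+t2)
= -3.8*sin(41) - 3.1*sin(25)
= -3.8031


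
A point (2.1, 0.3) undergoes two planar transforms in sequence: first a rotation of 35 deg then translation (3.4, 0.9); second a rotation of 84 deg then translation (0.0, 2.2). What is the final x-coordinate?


After transform 1:
x1 = cos(35)*2.1 - sin(35)*0.3 + 3.4 = 4.9481
y1 = sin(35)*2.1 + cos(35)*0.3 + 0.9 = 2.3503
After transform 2:
x2 = cos(84)*4.9481 - sin(84)*2.3503 + 0.0
= -1.8202


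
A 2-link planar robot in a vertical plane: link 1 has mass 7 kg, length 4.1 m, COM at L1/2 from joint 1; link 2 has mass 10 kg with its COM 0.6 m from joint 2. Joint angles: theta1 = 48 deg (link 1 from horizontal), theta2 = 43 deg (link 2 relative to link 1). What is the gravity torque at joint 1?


Horizontal distance from joint 1 to link-1 COM:
  x_c1 = (L1/2)*cos(t1) = 2.05 * 0.6691 = 1.3717 m
Horizontal distance from joint 1 to link-2 COM:
  x_c2 = L1*cos(t1) + Lc2*cos(t1+t2)
       = 4.1*0.6691 + 0.6*-0.0175 = 2.733 m
tau1 = m1*g*x_c1 + m2*g*x_c2
     = 7*9.81*1.3717 + 10*9.81*2.733
     = 94.1959 + 268.1038
     = 362.2996 Nm


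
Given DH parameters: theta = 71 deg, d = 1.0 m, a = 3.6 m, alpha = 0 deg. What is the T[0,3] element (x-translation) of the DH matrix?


T[0,3] = a * cos(theta)
= 3.6 * cos(71 deg)
= 3.6 * 0.3256
= 1.172


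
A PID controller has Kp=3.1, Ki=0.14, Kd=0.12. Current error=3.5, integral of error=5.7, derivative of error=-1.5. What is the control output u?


u = Kp*e + Ki*int(e) + Kd*de/dt
= 3.1*3.5 + 0.14*5.7 + 0.12*(-1.5)
= 10.85 + 0.798 + -0.18
= 11.468


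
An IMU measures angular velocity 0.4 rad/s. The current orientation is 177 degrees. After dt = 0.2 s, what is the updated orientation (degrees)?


delta_theta = w * dt = 0.4 * 0.2 = 0.08 rad
= 4.5837 deg
theta_new = 177 + 4.5837 = 181.5837 deg


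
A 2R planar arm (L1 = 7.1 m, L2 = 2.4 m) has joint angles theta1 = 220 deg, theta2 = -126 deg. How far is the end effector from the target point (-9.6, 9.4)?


End effector via forward kinematics:
x = L1*cos(t1) + L2*cos(t1+t2) = -5.6063
y = L1*sin(t1) + L2*sin(t1+t2) = -2.1696
Distance to target:
d = sqrt((-9.6 - -5.6063)^2 + (9.4 - -2.1696)^2)
= sqrt(15.9494 + 133.8565)
= 12.2395 m


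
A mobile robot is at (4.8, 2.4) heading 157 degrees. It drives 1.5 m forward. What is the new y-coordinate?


y_new = y0 + d*sin(theta)
= 2.4 + 1.5*sin(157)
= 2.4 + 0.5861
= 2.9861


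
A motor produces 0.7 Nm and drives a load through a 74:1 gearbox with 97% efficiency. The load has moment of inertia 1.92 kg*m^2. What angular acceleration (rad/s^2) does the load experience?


tau_out = tau_motor * N * eta
= 0.7 * 74 * 0.97 = 50.246 Nm
alpha = tau_out / I = 50.246 / 1.92
= 26.1698 rad/s^2


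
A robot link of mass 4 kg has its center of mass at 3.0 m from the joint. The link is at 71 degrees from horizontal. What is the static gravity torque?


tau = m*g*L*cos(angle)
= 4 * 9.81 * 3.0 * cos(71 deg)
= 4 * 9.81 * 3.0 * 0.3256
= 38.3259 Nm


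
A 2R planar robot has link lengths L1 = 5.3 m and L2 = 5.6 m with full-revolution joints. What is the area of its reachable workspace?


r_max = L1 + L2 = 10.9 m
r_min = |L1 - L2| = 0.3 m
Area = pi*(r_max^2 - r_min^2)
= pi*(118.81 - 0.09)
= pi * 118.72
= 372.9699 m^2


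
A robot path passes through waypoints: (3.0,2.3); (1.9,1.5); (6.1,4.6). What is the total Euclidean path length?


Segment lengths:
  seg1 = sqrt((-1.1)^2 + (-0.8)^2) = 1.3601
  seg2 = sqrt((4.2)^2 + (3.1)^2) = 5.2202
Total = 6.5803


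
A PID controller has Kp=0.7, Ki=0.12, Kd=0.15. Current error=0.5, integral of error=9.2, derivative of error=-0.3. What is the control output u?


u = Kp*e + Ki*int(e) + Kd*de/dt
= 0.7*0.5 + 0.12*9.2 + 0.15*(-0.3)
= 0.35 + 1.104 + -0.045
= 1.409


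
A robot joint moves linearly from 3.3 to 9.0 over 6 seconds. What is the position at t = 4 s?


s = t/T = 4/6 = 0.6667
p(t) = p0 + (pf-p0)*s
= 3.3 + (9.0 - 3.3) * 0.6667
= 7.1


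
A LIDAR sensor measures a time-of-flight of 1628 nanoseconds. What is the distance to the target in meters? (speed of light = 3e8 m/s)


tof = 1628 ns = 1.628e-06 s
dist = c * tof / 2
= 3e8 * 1.628e-06 / 2
= 244.2 m


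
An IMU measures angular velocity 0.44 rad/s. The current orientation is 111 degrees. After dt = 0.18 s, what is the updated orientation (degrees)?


delta_theta = w * dt = 0.44 * 0.18 = 0.0792 rad
= 4.5378 deg
theta_new = 111 + 4.5378 = 115.5378 deg


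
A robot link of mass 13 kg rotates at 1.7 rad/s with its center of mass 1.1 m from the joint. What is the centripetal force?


F = m * omega^2 * r
= 13 * 1.7^2 * 1.1
= 13 * 2.89 * 1.1
= 41.327 N


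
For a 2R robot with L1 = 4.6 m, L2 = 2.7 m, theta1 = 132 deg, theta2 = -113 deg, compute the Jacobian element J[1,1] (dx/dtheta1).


J[1,1] = -L1*sin(t1) - L2*sin(t1+t2)
= -4.6*sin(132) - 2.7*sin(19)
= -4.2975


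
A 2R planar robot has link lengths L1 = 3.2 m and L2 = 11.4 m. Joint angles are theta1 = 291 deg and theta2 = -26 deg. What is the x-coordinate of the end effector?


Convert angles to radians: theta1 = 5.0789, theta2 = -0.4538
x = L1*cos(theta1) + L2*cos(theta1+theta2)
x = 1.1468 + -0.9936
x = 0.1532


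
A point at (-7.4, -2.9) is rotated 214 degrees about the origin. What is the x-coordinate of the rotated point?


x' = x*cos(theta) - y*sin(theta)
cos(214 deg) = -0.829, sin(214 deg) = -0.5592
x' = -7.4 * -0.829 - -2.9 * -0.5592
= 6.1349 - 1.6217
= 4.5132


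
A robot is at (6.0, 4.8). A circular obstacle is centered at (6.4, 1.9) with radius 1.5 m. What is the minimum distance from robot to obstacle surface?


center_dist = sqrt((6.0-6.4)^2 + (4.8-1.9)^2)
= sqrt(0.16 + 8.41)
= 2.9275
min_dist = center_dist - radius = 2.9275 - 1.5 = 1.4275 m


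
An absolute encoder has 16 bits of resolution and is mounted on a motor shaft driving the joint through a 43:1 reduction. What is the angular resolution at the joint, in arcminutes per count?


counts = 2^16 = 65536
effective counts at joint = 65536 * 43 = 2818048
resolution = 360*60 / 2818048
= 0.0077 arcmin/count


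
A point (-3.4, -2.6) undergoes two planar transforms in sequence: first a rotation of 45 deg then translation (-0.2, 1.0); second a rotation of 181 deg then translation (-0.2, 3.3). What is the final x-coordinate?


After transform 1:
x1 = cos(45)*-3.4 - sin(45)*-2.6 + -0.2 = -0.7657
y1 = sin(45)*-3.4 + cos(45)*-2.6 + 1.0 = -3.2426
After transform 2:
x2 = cos(181)*-0.7657 - sin(181)*-3.2426 + -0.2
= 0.509


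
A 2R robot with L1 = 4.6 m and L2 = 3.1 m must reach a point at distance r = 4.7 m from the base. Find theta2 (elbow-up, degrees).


cos(theta2) = (r^2 - L1^2 - L2^2) / (2*L1*L2)
cos(theta2) = (22.09 - 21.16 - 9.61) / 28.52
cos(theta2) = -0.304348
theta2 = 107.7189 degrees


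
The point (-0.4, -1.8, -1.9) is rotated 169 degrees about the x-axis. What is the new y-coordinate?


Rotation about x-axis: y' = y*cos(theta) - z*sin(theta)
= -1.8 * -0.9816 - -1.9 * 0.1908
= 2.1295


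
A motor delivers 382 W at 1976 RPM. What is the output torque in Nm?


omega = 1976 * 2*pi/60 = 206.9262 rad/s
tau = P / omega = 382 / 206.9262
= 1.8461 Nm


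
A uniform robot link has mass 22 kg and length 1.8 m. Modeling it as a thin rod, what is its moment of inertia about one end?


I = (1/3) * m * L^2
= (1/3) * 22 * 1.8^2
= 0.333333 * 22 * 3.24
= 23.76 kg*m^2


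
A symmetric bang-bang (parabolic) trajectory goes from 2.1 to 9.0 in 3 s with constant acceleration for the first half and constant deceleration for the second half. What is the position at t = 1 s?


Symmetric rest-to-rest: each phase covers (pf-p0)/2 in time T/2. 0.5*a*(T/2)^2 = (pf-p0)/2 => a = 4*(pf-p0)/T^2
a = 4*(9.0-2.1)/3^2 = 3.0667
t = 1 is in the acceleration phase (t <= T/2).
p = p0 + 0.5*a*t^2 = 2.1 + 0.5*3.0667*1^2
= 3.6333


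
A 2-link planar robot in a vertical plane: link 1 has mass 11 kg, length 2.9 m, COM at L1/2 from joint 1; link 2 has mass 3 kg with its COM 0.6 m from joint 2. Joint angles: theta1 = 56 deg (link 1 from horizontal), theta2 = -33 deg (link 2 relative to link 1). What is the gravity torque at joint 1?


Horizontal distance from joint 1 to link-1 COM:
  x_c1 = (L1/2)*cos(t1) = 1.45 * 0.5592 = 0.8108 m
Horizontal distance from joint 1 to link-2 COM:
  x_c2 = L1*cos(t1) + Lc2*cos(t1+t2)
       = 2.9*0.5592 + 0.6*0.9205 = 2.174 m
tau1 = m1*g*x_c1 + m2*g*x_c2
     = 11*9.81*0.8108 + 3*9.81*2.174
     = 87.4966 + 63.9797
     = 151.4763 Nm


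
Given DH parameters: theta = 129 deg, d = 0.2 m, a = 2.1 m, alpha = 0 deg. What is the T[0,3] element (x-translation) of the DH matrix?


T[0,3] = a * cos(theta)
= 2.1 * cos(129 deg)
= 2.1 * -0.6293
= -1.3216


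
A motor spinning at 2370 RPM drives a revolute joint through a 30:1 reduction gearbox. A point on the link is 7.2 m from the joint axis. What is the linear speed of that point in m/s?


omega_motor = 2370 * 2*pi/60 = 248.1858 rad/s
omega_joint = omega_motor / 30 = 8.2729 rad/s
v = omega_joint * r = 8.2729 * 7.2
= 59.5646 m/s


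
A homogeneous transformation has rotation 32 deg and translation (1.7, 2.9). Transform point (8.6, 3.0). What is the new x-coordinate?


x' = cos(theta)*px - sin(theta)*py + tx
= 0.848*8.6 - 0.5299*3.0 + 1.7
= 7.4035


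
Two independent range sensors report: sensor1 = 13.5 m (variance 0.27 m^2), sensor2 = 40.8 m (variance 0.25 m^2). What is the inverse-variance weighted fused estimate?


w1 = (1/var1) / (1/var1 + 1/var2)
   = 3.7037 / (3.7037 + 4.0) = 0.4808
w2 = 1 - w1 = 0.5192
fused = w1*s1 + w2*s2 = 6.4904 + 21.1846
= 27.675 m


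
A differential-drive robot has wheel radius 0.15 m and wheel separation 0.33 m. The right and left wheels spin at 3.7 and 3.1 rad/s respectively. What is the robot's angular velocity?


vR = r*wR = 0.15*3.7 = 0.555 m/s
vL = r*wL = 0.15*3.1 = 0.465 m/s
v = (vR+vL)/2 = 0.51 m/s
omega = (vR-vL)/L = 0.2727 rad/s
angular velocity = 0.2727 rad/s


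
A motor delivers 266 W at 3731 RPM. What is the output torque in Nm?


omega = 3731 * 2*pi/60 = 390.7094 rad/s
tau = P / omega = 266 / 390.7094
= 0.6808 Nm


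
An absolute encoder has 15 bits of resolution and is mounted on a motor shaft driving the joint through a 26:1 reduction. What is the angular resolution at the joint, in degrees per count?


counts = 2^15 = 32768
effective counts at joint = 32768 * 26 = 851968
resolution = 360 / 851968
= 4.2255e-04 deg/count


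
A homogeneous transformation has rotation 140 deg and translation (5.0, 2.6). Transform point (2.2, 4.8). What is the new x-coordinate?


x' = cos(theta)*px - sin(theta)*py + tx
= -0.766*2.2 - 0.6428*4.8 + 5.0
= 0.2293


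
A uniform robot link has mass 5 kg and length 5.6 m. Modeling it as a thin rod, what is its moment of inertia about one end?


I = (1/3) * m * L^2
= (1/3) * 5 * 5.6^2
= 0.333333 * 5 * 31.36
= 52.2667 kg*m^2


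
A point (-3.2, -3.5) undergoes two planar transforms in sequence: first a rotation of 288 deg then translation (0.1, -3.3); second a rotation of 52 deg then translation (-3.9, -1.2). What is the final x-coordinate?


After transform 1:
x1 = cos(288)*-3.2 - sin(288)*-3.5 + 0.1 = -4.2176
y1 = sin(288)*-3.2 + cos(288)*-3.5 + -3.3 = -1.3382
After transform 2:
x2 = cos(52)*-4.2176 - sin(52)*-1.3382 + -3.9
= -5.4421


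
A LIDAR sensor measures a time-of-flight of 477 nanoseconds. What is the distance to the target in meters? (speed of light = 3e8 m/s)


tof = 477 ns = 4.77e-07 s
dist = c * tof / 2
= 3e8 * 4.77e-07 / 2
= 71.55 m


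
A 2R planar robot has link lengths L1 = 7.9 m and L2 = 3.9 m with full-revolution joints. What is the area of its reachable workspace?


r_max = L1 + L2 = 11.8 m
r_min = |L1 - L2| = 4.0 m
Area = pi*(r_max^2 - r_min^2)
= pi*(139.24 - 16.0)
= pi * 123.24
= 387.1699 m^2


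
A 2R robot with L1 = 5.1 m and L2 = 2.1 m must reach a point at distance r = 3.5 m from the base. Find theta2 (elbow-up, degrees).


cos(theta2) = (r^2 - L1^2 - L2^2) / (2*L1*L2)
cos(theta2) = (12.25 - 26.01 - 4.41) / 21.42
cos(theta2) = -0.848273
theta2 = 148.0243 degrees


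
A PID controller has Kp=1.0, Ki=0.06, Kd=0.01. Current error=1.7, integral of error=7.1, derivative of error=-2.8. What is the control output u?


u = Kp*e + Ki*int(e) + Kd*de/dt
= 1.0*1.7 + 0.06*7.1 + 0.01*(-2.8)
= 1.7 + 0.426 + -0.028
= 2.098


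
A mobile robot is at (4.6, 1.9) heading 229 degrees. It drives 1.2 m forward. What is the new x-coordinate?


x_new = x0 + d*cos(theta)
= 4.6 + 1.2*cos(229)
= 4.6 + -0.7873
= 3.8127


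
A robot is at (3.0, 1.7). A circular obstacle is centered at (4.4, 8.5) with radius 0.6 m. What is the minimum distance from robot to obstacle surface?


center_dist = sqrt((3.0-4.4)^2 + (1.7-8.5)^2)
= sqrt(1.96 + 46.24)
= 6.9426
min_dist = center_dist - radius = 6.9426 - 0.6 = 6.3426 m


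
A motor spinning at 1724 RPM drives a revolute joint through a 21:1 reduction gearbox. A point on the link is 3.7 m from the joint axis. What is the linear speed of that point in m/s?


omega_motor = 1724 * 2*pi/60 = 180.5369 rad/s
omega_joint = omega_motor / 21 = 8.597 rad/s
v = omega_joint * r = 8.597 * 3.7
= 31.8089 m/s


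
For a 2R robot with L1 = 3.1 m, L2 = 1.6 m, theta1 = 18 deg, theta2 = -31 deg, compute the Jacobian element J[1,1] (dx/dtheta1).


J[1,1] = -L1*sin(t1) - L2*sin(t1+t2)
= -3.1*sin(18) - 1.6*sin(-13)
= -0.598


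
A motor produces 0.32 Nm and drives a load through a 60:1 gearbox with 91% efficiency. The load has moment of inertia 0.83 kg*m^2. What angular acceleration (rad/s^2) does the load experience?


tau_out = tau_motor * N * eta
= 0.32 * 60 * 0.91 = 17.472 Nm
alpha = tau_out / I = 17.472 / 0.83
= 21.0506 rad/s^2


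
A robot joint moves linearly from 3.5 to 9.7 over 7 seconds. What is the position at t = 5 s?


s = t/T = 5/7 = 0.7143
p(t) = p0 + (pf-p0)*s
= 3.5 + (9.7 - 3.5) * 0.7143
= 7.9286


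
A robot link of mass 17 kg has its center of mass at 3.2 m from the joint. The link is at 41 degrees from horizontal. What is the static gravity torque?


tau = m*g*L*cos(angle)
= 17 * 9.81 * 3.2 * cos(41 deg)
= 17 * 9.81 * 3.2 * 0.7547
= 402.7613 Nm


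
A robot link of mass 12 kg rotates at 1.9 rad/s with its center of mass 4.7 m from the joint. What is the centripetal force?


F = m * omega^2 * r
= 12 * 1.9^2 * 4.7
= 12 * 3.61 * 4.7
= 203.604 N


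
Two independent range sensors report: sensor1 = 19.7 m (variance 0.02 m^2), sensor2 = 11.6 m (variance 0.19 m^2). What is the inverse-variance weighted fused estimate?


w1 = (1/var1) / (1/var1 + 1/var2)
   = 50.0 / (50.0 + 5.2632) = 0.9048
w2 = 1 - w1 = 0.0952
fused = w1*s1 + w2*s2 = 17.8238 + 1.1048
= 18.9286 m
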